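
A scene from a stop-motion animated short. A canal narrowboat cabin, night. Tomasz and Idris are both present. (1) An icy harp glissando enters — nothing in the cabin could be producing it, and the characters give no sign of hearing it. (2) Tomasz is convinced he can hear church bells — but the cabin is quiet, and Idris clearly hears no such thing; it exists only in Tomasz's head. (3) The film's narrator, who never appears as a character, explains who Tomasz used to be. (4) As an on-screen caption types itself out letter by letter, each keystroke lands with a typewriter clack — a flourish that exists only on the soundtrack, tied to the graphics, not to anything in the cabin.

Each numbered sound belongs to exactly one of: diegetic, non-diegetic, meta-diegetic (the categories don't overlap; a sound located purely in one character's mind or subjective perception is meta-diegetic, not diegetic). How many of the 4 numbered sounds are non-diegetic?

3

(1) is non-diegetic: nothing in the cabin produces it and the characters don't hear it — pure soundtrack.
(2) is meta-diegetic: subjective to Tomasz: the cabin is silent and Idris hears nothing.
Sound (3): commentary laid over the scene from outside the fiction, so non-diegetic.
(4) the caption isn't part of the story world, so neither is the sound tied to it → non-diegetic.
So 3 of the 4 are non-diegetic: (1), (3), (4).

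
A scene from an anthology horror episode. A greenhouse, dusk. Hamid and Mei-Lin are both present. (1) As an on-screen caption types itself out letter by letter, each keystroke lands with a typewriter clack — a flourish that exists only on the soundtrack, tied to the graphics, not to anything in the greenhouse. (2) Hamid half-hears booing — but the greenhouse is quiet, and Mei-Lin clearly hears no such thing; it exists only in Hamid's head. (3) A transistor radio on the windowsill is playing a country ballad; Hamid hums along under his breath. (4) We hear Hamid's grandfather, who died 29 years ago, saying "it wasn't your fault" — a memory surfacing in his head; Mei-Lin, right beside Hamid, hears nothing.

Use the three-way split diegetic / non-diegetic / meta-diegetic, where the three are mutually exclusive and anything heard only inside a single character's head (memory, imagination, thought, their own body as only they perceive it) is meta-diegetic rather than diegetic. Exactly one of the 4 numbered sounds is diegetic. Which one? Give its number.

(1) it accompanies on-screen graphics, not anything inside the story world → non-diegetic.
(2) the sound is imagined by Hamid; nothing in the story world is producing it and Mei-Lin can't hear it → meta-diegetic.
Sound (3): the music comes from an on-screen device that Hamid responds to, so diegetic.
(4) is meta-diegetic: a remembered line, private to Hamid — not present in the room, not audible to Mei-Lin.
Only (3) is diegetic.

3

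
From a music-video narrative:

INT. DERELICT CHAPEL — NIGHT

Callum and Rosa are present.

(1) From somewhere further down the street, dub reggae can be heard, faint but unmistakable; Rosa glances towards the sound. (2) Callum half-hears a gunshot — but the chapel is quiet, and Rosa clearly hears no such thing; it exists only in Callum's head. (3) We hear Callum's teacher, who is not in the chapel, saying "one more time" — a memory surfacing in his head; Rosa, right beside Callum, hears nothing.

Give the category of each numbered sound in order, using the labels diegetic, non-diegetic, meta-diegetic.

Sound (1): off-screen diegetic: the source is out of frame but still in the story's space, so diegetic.
(2) Callum alone 'hears' it — an imagined sound, not present in the space → meta-diegetic.
Sound (3): it's Callum's recollection rendered as sound; the other character can't hear it, so meta-diegetic.

diegetic, meta-diegetic, meta-diegetic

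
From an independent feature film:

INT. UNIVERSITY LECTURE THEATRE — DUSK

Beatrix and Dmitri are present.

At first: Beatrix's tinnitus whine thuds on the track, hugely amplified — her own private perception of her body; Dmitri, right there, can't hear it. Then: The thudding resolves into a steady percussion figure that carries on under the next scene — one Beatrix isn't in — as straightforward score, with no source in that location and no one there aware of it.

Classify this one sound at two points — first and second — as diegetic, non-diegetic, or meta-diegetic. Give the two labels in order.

First: it's Beatrix's subjective body sound, inaudible to Dmitri → meta-diegetic.
Second: detached from Beatrix and playing as sourceless score over a scene she isn't in — for the audience only → non-diegetic.

meta-diegetic, non-diegetic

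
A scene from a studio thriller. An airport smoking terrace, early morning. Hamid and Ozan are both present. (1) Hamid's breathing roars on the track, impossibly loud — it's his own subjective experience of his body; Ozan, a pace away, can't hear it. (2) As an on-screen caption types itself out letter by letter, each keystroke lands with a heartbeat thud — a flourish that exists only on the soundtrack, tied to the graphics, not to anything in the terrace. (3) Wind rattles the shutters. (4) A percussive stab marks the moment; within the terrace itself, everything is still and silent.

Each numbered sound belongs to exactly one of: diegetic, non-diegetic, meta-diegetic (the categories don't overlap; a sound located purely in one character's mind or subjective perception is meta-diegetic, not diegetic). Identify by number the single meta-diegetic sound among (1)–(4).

1

(1) is meta-diegetic: it's Hamid's internal bodily sensation rendered as sound; only Hamid 'hears' it.
Sound (2): the caption isn't part of the story world, so neither is the sound tied to it, so non-diegetic.
(3) ambient/room sound belonging to the story's physical space → diegetic.
(4) is non-diegetic: nothing in the scene produces it; it's an accent added for the audience.
Only (1) is meta-diegetic.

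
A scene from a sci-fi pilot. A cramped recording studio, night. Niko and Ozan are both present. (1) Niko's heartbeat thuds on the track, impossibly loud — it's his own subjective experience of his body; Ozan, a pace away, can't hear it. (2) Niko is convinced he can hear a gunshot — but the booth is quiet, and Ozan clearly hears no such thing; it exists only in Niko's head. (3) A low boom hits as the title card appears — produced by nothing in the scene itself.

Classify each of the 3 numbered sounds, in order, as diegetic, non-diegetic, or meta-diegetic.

meta-diegetic, meta-diegetic, non-diegetic

(1) a subjective body sound — Niko's private perception, inaudible to Ozan → meta-diegetic.
Sound (2): subjective to Niko: the booth is silent and Ozan hears nothing, so meta-diegetic.
Sound (3): nothing in the scene produces it; it's an accent added for the audience, so non-diegetic.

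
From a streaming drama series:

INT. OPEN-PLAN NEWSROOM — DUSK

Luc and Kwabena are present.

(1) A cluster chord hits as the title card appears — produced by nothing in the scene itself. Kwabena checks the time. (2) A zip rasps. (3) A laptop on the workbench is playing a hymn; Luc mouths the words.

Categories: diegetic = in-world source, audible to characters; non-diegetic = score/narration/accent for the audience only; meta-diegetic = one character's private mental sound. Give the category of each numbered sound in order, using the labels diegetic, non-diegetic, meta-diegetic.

non-diegetic, diegetic, diegetic

(1) an editorial stinger — it belongs to the cut, not the story world → non-diegetic.
Sound (2): an in-world source (a zip); characters could hear it, so diegetic.
Sound (3): a laptop is a physical source in the scene and Luc reacts to it, so diegetic.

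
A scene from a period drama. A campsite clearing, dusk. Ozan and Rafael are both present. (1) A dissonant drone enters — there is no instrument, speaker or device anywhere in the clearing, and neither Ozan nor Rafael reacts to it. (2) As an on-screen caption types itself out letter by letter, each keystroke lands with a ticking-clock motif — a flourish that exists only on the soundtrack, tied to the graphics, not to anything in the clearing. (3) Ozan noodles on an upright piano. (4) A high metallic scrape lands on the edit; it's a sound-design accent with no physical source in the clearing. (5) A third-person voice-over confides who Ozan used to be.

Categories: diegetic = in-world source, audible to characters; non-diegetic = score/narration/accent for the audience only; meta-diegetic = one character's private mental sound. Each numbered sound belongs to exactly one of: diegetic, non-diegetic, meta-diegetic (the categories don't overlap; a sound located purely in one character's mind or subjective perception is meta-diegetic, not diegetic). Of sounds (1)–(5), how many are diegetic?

(1) it has no source in the story world and no character can hear it — it's underscore → non-diegetic.
(2) the caption isn't part of the story world, so neither is the sound tied to it → non-diegetic.
(3) the instrument and the performer are both in the scene → diegetic.
Sound (4): nothing in the scene produces it; it's an accent added for the audience, so non-diegetic.
(5) the narrator exists outside the story world, addressing only the audience → non-diegetic.
Diegetic: (3) — that's 1.

1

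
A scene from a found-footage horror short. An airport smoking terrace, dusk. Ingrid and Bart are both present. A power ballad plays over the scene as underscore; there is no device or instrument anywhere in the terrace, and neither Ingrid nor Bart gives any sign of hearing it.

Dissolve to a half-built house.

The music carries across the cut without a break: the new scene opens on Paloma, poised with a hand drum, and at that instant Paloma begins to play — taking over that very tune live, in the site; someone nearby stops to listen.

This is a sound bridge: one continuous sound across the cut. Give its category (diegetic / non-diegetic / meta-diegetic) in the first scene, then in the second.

Scene one: there's no in-world source anywhere and no character hears it — underscore for the audience only → non-diegetic.
Scene two: from the moment Paloma starts playing, the tune is being performed on a hand drum inside the story world and another character hears it → diegetic.

non-diegetic, diegetic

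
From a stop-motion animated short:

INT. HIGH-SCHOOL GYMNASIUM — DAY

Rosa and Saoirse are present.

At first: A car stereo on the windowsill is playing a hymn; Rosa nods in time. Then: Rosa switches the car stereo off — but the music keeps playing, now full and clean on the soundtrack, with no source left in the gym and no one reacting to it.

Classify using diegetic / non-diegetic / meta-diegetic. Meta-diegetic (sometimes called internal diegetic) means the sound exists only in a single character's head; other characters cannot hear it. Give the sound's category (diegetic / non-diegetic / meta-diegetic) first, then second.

diegetic, non-diegetic

First: a car stereo is a real in-scene source and Rosa reacts to it → diegetic.
Second: there is no longer any in-world source and no one can hear it — it has become underscore → non-diegetic.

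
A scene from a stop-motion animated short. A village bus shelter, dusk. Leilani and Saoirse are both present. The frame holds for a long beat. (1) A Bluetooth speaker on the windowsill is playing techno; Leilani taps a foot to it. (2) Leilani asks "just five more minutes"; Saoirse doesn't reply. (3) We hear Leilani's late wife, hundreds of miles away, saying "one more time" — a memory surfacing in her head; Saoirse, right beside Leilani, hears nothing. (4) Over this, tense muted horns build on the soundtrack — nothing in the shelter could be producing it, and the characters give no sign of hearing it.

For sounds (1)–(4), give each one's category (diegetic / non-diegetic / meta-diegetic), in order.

diegetic, diegetic, meta-diegetic, non-diegetic

(1) source music from a Bluetooth speaker, which exists in the story world → diegetic.
(2) spoken by a character present in the story world → diegetic.
(3) a remembered line, private to Leilani — not present in the room, not audible to Saoirse → meta-diegetic.
(4) is non-diegetic: score with no on-screen or off-screen source; it exists for the audience alone.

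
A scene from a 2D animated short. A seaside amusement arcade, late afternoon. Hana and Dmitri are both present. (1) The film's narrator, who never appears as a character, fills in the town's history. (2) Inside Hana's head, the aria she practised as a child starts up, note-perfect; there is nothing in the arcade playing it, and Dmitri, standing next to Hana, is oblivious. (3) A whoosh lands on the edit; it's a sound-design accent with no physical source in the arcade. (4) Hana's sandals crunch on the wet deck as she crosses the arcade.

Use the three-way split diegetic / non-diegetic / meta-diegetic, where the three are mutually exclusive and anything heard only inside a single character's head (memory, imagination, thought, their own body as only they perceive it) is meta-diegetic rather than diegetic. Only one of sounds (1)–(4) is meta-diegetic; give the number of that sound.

2

(1) the narrator exists outside the story world, addressing only the audience → non-diegetic.
(2) the music is a memory playing inside Hana's mind alone; no real-world source, Dmitri can't hear it → meta-diegetic.
Sound (3): nothing in the scene produces it; it's an accent added for the audience, so non-diegetic.
(4) is diegetic: it's the physical sound of Hana moving in the space.
Only (2) is meta-diegetic.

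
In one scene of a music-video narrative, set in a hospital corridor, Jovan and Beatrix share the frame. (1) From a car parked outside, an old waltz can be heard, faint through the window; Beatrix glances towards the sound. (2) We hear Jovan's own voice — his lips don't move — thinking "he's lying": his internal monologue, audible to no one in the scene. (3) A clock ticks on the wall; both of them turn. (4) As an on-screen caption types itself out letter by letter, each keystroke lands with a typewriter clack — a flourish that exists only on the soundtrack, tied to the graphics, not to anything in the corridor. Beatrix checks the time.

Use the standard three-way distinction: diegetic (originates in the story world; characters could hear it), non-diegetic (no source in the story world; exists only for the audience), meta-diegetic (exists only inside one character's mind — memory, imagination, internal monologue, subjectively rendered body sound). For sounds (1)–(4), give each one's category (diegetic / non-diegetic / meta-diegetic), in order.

diegetic, meta-diegetic, diegetic, non-diegetic

Sound (1): it's coming from a car parked outside — a location within the story world — and Beatrix reacts, so diegetic.
Sound (2): it's Jovan's unspoken thought, heard only by the audience via his subjectivity, so meta-diegetic.
(3) an in-world source (a clock); characters could hear it → diegetic.
(4) is non-diegetic: sound married to a title/caption — outside the diegesis by definition.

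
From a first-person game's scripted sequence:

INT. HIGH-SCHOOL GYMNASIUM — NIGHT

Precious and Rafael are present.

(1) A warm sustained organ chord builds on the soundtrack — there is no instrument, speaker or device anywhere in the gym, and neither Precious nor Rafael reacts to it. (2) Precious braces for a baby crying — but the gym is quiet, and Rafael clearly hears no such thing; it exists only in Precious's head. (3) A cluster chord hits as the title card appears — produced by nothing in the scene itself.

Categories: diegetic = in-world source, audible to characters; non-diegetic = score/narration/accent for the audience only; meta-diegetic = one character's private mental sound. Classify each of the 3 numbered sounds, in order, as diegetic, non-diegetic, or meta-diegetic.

non-diegetic, meta-diegetic, non-diegetic

(1) nothing in the gym produces it and the characters don't hear it — pure soundtrack → non-diegetic.
(2) subjective to Precious: the gym is silent and Rafael hears nothing → meta-diegetic.
Sound (3): an editorial stinger — it belongs to the cut, not the story world, so non-diegetic.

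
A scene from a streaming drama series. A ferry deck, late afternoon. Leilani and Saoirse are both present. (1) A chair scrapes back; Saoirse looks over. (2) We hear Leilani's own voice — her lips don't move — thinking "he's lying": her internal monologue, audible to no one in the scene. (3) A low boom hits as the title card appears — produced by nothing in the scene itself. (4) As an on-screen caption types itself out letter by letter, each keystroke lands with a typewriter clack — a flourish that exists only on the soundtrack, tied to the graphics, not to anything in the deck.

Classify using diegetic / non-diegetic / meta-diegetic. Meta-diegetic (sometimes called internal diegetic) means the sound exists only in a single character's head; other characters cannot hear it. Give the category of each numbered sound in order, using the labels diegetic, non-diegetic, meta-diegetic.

(1) an in-world source (a chair); characters could hear it → diegetic.
(2) is meta-diegetic: it's Leilani's unspoken thought, heard only by the audience via her subjectivity.
(3) an editorial stinger — it belongs to the cut, not the story world → non-diegetic.
(4) is non-diegetic: sound married to a title/caption — outside the diegesis by definition.

diegetic, meta-diegetic, non-diegetic, non-diegetic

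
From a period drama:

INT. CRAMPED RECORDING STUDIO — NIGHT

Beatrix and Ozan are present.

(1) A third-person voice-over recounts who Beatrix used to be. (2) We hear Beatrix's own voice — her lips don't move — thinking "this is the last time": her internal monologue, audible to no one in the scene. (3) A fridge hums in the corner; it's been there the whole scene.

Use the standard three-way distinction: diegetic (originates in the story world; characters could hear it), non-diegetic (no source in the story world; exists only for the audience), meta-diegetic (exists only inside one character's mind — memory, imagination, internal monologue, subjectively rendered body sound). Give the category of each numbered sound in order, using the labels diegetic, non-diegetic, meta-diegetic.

non-diegetic, meta-diegetic, diegetic

(1) is non-diegetic: external voice-over — not a character, not heard by anyone in the scene.
Sound (2): it's Beatrix's unspoken thought, heard only by the audience via her subjectivity, so meta-diegetic.
Sound (3): a fridge is part of the location's real environment, so diegetic.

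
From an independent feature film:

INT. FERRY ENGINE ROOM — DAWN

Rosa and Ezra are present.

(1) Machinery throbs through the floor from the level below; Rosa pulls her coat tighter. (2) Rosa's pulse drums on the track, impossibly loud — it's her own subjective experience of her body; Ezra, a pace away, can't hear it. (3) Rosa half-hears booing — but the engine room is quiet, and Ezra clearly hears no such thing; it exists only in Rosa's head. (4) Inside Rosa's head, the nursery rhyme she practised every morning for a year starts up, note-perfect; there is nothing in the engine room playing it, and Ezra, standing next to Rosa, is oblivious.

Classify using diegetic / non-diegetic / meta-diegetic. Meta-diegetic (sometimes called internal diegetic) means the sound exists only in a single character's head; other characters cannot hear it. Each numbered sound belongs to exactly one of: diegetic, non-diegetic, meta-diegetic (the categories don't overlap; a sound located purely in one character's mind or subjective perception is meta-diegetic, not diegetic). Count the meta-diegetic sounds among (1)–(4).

(1) is diegetic: ambient/room sound belonging to the story's physical space.
(2) it's Rosa's internal bodily sensation rendered as sound; only Rosa 'hears' it → meta-diegetic.
Sound (3): subjective to Rosa: the engine room is silent and Ezra hears nothing, so meta-diegetic.
(4) is meta-diegetic: the music is a memory playing inside Rosa's mind alone; no real-world source, Ezra can't hear it.
So 3 of the 4 are meta-diegetic: (2), (3), (4).

3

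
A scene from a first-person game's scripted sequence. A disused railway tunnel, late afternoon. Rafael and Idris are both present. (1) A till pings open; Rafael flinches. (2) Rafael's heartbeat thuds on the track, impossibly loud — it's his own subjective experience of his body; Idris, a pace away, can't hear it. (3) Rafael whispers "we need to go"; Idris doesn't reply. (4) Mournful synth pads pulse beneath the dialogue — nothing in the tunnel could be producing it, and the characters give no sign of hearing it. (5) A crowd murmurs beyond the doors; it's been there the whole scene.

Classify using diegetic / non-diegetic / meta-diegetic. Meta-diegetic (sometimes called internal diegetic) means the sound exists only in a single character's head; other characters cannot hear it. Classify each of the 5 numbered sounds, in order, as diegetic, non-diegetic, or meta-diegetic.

(1) a till is a real object/event in the scene's world → diegetic.
(2) it's Rafael's internal bodily sensation rendered as sound; only Rafael 'hears' it → meta-diegetic.
(3) is diegetic: on-screen dialogue — Rafael speaks and Idris is there to hear.
Sound (4): it has no source in the story world and no character can hear it — it's underscore, so non-diegetic.
(5) ambient/room sound belonging to the story's physical space → diegetic.

diegetic, meta-diegetic, diegetic, non-diegetic, diegetic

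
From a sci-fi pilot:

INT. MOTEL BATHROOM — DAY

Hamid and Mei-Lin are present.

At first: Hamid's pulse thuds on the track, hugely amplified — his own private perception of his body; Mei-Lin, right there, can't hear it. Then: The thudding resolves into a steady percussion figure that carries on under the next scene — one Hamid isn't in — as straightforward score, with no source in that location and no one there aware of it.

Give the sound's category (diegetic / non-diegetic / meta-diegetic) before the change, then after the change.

Before the change: it's Hamid's subjective body sound, inaudible to Mei-Lin → meta-diegetic.
After the change: detached from Hamid and playing as sourceless score over a scene he isn't in — for the audience only → non-diegetic.

meta-diegetic, non-diegetic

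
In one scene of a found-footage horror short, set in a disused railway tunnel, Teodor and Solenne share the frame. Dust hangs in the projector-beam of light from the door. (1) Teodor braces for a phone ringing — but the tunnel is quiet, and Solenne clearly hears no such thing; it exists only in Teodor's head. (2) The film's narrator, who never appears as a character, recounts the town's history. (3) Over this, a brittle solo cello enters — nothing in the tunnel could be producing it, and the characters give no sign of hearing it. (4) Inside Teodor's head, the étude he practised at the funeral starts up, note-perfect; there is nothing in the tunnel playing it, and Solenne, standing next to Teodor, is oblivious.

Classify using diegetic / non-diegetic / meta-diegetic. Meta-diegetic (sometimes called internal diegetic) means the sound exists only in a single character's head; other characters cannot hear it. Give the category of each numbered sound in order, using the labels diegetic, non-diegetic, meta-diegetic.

meta-diegetic, non-diegetic, non-diegetic, meta-diegetic

(1) is meta-diegetic: subjective to Teodor: the tunnel is silent and Solenne hears nothing.
(2) is non-diegetic: commentary laid over the scene from outside the fiction.
(3) is non-diegetic: it has no source in the story world and no character can hear it — it's underscore.
Sound (4): it lives in Teodor's subjectivity, not in the tunnel, so meta-diegetic.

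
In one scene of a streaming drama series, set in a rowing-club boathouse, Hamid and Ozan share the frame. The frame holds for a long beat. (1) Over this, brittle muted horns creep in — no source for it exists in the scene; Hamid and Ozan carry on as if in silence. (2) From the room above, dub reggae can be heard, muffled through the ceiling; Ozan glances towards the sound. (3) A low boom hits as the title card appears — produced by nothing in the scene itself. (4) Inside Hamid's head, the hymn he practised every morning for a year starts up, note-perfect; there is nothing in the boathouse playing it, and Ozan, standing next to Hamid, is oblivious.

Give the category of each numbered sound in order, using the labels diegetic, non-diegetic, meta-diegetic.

non-diegetic, diegetic, non-diegetic, meta-diegetic

Sound (1): score with no on-screen or off-screen source; it exists for the audience alone, so non-diegetic.
(2) is diegetic: the music has an off-screen but real-world source and a character hears it.
Sound (3): an editorial stinger — it belongs to the cut, not the story world, so non-diegetic.
Sound (4): it lives in Hamid's subjectivity, not in the boathouse, so meta-diegetic.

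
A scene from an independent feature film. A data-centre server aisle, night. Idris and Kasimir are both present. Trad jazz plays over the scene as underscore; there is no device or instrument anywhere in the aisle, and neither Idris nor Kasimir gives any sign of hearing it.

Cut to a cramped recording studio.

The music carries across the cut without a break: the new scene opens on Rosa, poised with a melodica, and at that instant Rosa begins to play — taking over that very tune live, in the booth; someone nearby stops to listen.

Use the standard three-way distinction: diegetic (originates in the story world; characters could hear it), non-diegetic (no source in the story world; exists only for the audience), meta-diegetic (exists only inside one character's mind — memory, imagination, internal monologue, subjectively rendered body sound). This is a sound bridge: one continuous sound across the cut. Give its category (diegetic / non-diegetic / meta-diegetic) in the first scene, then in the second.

non-diegetic, diegetic

Scene one: there's no in-world source anywhere and no character hears it — underscore for the audience only → non-diegetic.
Scene two: from the moment Rosa starts playing, the tune is being performed on a melodica inside the story world and another character hears it → diegetic.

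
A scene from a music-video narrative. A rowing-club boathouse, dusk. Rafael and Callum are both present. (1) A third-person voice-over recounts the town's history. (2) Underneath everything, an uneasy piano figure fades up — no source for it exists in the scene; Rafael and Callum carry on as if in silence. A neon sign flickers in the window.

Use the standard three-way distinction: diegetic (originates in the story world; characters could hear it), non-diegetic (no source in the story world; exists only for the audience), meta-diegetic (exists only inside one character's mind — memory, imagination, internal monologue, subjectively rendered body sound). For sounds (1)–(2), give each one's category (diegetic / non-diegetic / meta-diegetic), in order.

(1) external voice-over — not a character, not heard by anyone in the scene → non-diegetic.
Sound (2): score with no on-screen or off-screen source; it exists for the audience alone, so non-diegetic.

non-diegetic, non-diegetic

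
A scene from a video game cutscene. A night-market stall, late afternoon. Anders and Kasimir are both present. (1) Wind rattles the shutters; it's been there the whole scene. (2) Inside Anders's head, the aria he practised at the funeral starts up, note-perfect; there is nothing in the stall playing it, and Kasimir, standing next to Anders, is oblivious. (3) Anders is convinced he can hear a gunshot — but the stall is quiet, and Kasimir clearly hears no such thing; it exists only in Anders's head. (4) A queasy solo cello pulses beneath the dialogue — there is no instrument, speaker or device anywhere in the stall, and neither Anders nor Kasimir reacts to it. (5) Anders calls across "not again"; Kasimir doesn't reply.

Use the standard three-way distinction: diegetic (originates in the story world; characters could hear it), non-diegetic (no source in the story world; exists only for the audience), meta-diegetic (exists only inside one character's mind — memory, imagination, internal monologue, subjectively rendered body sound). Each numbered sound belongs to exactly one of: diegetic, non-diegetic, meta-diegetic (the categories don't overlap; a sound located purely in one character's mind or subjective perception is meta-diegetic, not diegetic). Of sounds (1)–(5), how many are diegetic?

(1) is diegetic: it's the actual ambient sound of the location.
(2) the music is a memory playing inside Anders's mind alone; no real-world source, Kasimir can't hear it → meta-diegetic.
Sound (3): subjective to Anders: the stall is silent and Kasimir hears nothing, so meta-diegetic.
Sound (4): score with no on-screen or off-screen source; it exists for the audience alone, so non-diegetic.
Sound (5): spoken by a character present in the story world, so diegetic.
So 2 of the 5 are diegetic: (1), (5).

2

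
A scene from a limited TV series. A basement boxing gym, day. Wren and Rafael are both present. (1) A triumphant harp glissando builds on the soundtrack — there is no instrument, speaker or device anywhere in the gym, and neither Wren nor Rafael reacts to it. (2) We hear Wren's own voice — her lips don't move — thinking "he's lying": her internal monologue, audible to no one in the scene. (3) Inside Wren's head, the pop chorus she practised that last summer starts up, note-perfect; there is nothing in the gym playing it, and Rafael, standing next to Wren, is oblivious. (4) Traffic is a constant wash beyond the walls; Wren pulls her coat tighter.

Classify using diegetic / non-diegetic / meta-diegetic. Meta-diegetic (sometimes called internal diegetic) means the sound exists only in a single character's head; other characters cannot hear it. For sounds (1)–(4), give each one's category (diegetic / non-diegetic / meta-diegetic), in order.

(1) is non-diegetic: nothing in the gym produces it and the characters don't hear it — pure soundtrack.
Sound (2): Wren's thought-voice: a private mental sound no other character can hear, so meta-diegetic.
(3) is meta-diegetic: it lives in Wren's subjectivity, not in the gym.
(4) is diegetic: ambient/room sound belonging to the story's physical space.

non-diegetic, meta-diegetic, meta-diegetic, diegetic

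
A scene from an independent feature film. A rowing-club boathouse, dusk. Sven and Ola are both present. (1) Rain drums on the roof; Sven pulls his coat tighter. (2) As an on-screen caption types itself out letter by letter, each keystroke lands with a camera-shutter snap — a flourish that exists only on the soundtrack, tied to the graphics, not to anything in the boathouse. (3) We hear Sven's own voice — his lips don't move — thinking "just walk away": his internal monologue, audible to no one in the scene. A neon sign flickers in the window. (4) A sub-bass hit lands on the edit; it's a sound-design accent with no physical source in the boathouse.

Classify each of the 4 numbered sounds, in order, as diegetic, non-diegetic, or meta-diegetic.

Sound (1): it's the actual ambient sound of the location, so diegetic.
Sound (2): it accompanies on-screen graphics, not anything inside the story world, so non-diegetic.
(3) it's Sven's unspoken thought, heard only by the audience via his subjectivity → meta-diegetic.
(4) is non-diegetic: an editorial stinger — it belongs to the cut, not the story world.

diegetic, non-diegetic, meta-diegetic, non-diegetic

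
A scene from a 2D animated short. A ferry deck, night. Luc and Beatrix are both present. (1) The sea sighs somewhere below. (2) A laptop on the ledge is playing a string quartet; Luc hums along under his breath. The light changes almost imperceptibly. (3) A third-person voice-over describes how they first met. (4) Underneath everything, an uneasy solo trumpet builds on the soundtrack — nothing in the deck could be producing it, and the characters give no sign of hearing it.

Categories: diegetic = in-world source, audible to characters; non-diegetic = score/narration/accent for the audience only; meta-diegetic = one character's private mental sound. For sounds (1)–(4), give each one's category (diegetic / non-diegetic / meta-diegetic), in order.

(1) ambient/room sound belonging to the story's physical space → diegetic.
(2) source music from a laptop, which exists in the story world → diegetic.
(3) is non-diegetic: the narrator exists outside the story world, addressing only the audience.
(4) it has no source in the story world and no character can hear it — it's underscore → non-diegetic.

diegetic, diegetic, non-diegetic, non-diegetic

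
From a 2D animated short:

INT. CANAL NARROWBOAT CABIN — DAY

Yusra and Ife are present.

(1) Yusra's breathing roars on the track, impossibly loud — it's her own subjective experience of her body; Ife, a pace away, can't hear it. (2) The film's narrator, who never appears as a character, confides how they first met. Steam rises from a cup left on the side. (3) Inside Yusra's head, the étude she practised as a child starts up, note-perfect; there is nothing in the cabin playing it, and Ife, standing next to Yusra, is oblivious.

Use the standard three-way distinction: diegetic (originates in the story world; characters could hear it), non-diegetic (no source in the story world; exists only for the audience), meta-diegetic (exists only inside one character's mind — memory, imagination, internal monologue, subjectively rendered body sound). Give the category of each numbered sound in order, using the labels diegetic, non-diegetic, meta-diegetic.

meta-diegetic, non-diegetic, meta-diegetic

Sound (1): it's Yusra's internal bodily sensation rendered as sound; only Yusra 'hears' it, so meta-diegetic.
Sound (2): the narrator exists outside the story world, addressing only the audience, so non-diegetic.
(3) remembered music, private to Yusra — Ife is oblivious because it isn't in the room → meta-diegetic.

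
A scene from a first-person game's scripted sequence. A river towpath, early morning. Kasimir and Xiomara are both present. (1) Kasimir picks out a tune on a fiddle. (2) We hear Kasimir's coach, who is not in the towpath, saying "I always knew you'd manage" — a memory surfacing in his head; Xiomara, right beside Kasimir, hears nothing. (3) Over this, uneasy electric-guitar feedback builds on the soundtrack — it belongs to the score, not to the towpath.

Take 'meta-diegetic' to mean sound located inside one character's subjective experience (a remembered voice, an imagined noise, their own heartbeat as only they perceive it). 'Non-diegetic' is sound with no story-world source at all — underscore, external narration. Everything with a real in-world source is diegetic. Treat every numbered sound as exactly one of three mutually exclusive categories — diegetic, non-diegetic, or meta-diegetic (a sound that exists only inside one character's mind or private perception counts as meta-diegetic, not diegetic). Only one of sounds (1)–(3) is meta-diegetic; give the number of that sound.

2

(1) a character is playing a fiddle on screen → diegetic.
(2) it's Kasimir's recollection rendered as sound; the other character can't hear it → meta-diegetic.
(3) is non-diegetic: nothing in the towpath produces it and the characters don't hear it — pure soundtrack.
Only (2) is meta-diegetic.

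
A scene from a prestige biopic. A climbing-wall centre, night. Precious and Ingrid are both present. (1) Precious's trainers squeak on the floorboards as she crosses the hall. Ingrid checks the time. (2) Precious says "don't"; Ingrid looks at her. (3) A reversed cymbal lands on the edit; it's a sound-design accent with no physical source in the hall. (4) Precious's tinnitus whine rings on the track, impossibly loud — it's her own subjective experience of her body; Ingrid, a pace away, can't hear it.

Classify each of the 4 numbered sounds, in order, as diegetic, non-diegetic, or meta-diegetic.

(1) Precious's footsteps are produced in the story world → diegetic.
(2) Precious is a character speaking aloud in the scene → diegetic.
Sound (3): nothing in the scene produces it; it's an accent added for the audience, so non-diegetic.
Sound (4): a subjective body sound — Precious's private perception, inaudible to Ingrid, so meta-diegetic.

diegetic, diegetic, non-diegetic, meta-diegetic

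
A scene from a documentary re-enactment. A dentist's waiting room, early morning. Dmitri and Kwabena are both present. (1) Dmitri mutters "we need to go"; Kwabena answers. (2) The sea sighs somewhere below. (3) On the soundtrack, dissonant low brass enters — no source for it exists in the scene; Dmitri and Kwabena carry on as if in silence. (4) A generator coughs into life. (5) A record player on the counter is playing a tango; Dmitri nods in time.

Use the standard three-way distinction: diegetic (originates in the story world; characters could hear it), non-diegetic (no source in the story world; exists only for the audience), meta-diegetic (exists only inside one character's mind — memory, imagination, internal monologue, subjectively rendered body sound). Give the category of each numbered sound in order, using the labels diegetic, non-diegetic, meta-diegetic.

(1) is diegetic: spoken by a character present in the story world.
Sound (2): the sea is part of the location's real environment, so diegetic.
(3) nothing in the waiting room produces it and the characters don't hear it — pure soundtrack → non-diegetic.
Sound (4): an in-world source (a generator); characters could hear it, so diegetic.
(5) is diegetic: a record player is a physical source in the scene and Dmitri reacts to it.

diegetic, diegetic, non-diegetic, diegetic, diegetic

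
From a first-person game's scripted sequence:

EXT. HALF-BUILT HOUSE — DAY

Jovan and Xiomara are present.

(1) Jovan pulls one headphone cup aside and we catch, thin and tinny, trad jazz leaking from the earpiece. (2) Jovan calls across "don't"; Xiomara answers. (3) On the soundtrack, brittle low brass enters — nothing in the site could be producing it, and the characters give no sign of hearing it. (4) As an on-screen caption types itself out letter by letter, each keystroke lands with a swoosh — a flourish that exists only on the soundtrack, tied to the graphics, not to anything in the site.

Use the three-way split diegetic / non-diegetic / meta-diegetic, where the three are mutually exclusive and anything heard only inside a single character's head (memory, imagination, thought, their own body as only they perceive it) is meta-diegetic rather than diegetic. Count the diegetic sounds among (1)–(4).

(1) is diegetic: the headphones are an on-screen source.
(2) on-screen dialogue — Jovan speaks and Xiomara is there to hear → diegetic.
(3) nothing in the site produces it and the characters don't hear it — pure soundtrack → non-diegetic.
(4) is non-diegetic: it accompanies on-screen graphics, not anything inside the story world.
Diegetic: (1), (2) — that's 2.

2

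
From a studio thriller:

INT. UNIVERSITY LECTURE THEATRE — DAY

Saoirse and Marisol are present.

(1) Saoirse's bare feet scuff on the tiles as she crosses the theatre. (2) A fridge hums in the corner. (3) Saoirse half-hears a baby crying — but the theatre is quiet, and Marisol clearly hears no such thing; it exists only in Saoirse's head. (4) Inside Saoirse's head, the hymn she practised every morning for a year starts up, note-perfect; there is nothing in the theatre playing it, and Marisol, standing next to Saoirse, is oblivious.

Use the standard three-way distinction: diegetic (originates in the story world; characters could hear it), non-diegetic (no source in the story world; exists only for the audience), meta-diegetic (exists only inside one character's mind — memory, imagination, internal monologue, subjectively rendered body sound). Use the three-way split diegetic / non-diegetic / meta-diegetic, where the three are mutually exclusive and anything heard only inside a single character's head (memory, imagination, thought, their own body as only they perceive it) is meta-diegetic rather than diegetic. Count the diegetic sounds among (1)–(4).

(1) is diegetic: it's the physical sound of Saoirse moving in the space.
(2) it's the actual ambient sound of the location → diegetic.
(3) Saoirse alone 'hears' it — an imagined sound, not present in the space → meta-diegetic.
Sound (4): the music is a memory playing inside Saoirse's mind alone; no real-world source, Marisol can't hear it, so meta-diegetic.
So 2 of the 4 are diegetic: (1), (2).

2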